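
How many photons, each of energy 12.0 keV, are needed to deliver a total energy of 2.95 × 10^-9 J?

1.53 × 10^6 photons

Per-photon energy: E = 1.923 × 10^-15 J (from energy = 12.0 keV).
N = E_total / E_photon = 2.95 × 10^-9 J / 1.923 × 10^-15 J = 1.53 × 10^6.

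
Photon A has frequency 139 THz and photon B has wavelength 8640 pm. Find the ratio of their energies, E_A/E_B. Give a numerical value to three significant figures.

4.01e-3

E_A = 9.210e-20 J (from frequency = 139 THz, via E = hf).
E_B = 2.299e-17 J (from wavelength = 8640 pm, via E = hc/λ).
Ratio = 9.210e-20 / 2.299e-17 = 4.01e-3.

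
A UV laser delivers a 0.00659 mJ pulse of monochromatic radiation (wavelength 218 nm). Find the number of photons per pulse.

7.23·10^12 photons

Per-photon energy: E = 9.112·10^-19 J (from wavelength = 218 nm).
N = E_total / E_photon = 6.59·10^-6 J / 9.112·10^-19 J = 7.23·10^12.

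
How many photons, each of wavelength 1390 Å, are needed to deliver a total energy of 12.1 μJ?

8.47e12 photons

Per-photon energy: E = 1.429e-18 J (from wavelength = 1390 Å).
N = E_total / E_photon = 1.21e-5 J / 1.429e-18 J = 8.47e12.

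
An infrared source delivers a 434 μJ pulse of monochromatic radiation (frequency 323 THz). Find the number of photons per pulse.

2.03·10^15 photons

Per-photon energy: E = 2.140·10^-19 J (from frequency = 323 THz).
N = E_total / E_photon = 4.34·10^-4 J / 2.140·10^-19 J = 2.03·10^15.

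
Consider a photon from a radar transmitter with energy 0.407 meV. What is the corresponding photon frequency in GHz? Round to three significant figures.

98.4 GHz

Use h = 6.62607015 × 10^-34 J·s, 1 eV = 1.602176634 × 10^-19 J.
Convert to SI: E = 0.407 meV = 6.5209 × 10^-23 J.
The photon relation is f = E/h, giving f = 9.841 × 10^10 Hz.
Converting to GHz: f = 98.41 GHz ≈ 98.4 GHz.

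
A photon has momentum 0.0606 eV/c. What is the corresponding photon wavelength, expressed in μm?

Take h = 6.62607015 × 10^-34 J·s, c = 2.99792458 × 10^8 m/s, 1 eV = 1.602176634 × 10^-19 J.
In SI units: p = 0.0606 eV/c = 3.2386 × 10^-29 kg·m/s.
Since λ = h/p for a photon, λ = 2.046 × 10^-5 m.
Converting to μm: λ = 20.46 μm ≈ 20.5 μm.

20.5 μm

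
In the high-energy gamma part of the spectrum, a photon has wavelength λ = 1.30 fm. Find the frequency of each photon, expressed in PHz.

2.31·10^8 PHz

Take c = 2.99792458·10^8 m/s.
Convert to SI: λ = 1.30 fm = 1.30·10^-15 m.
For a photon f = c/λ, so f = 2.306·10^23 Hz.
Converting to PHz: f = 2.306·10^8 PHz ≈ 2.31·10^8 PHz.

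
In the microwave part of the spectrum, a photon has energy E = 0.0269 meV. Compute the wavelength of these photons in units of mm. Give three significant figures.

46.1 mm

In SI units: E = 0.0269 meV = 4.3099e-24 J.
Since λ = hc/E for a photon, λ = 0.04609 m.
Converting to mm: λ = 46.09 mm ≈ 46.1 mm.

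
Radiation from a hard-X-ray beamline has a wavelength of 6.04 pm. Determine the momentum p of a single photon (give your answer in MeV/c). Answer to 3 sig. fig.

0.205 MeV/c

In SI units: λ = 6.04 pm = 6.04 × 10^-12 m.
Since p = h/λ for a photon, p = 1.097 × 10^-22 kg·m/s.
Converting to MeV/c: p = 0.2053 MeV/c ≈ 0.205 MeV/c.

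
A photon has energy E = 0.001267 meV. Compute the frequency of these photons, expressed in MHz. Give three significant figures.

Use h = 6.62607015e-34 J·s, 1 eV = 1.602176634e-19 J.
First convert: E = 0.001267 meV = 2.0300e-25 J.
For a photon f = E/h, so f = 3.064e8 Hz.
Converting to MHz: f = 306.4 MHz ≈ 306 MHz.

306 MHz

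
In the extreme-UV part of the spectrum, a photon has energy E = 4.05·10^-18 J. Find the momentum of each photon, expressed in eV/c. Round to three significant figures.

(c = 2.99792458·10^8 m/s, 1 eV = 1.602176634·10^-19 J.)
Apply p = E/c: p = 1.351·10^-26 kg·m/s.
Converting to eV/c: p = 25.28 eV/c ≈ 25.3 eV/c.

25.3 eV/c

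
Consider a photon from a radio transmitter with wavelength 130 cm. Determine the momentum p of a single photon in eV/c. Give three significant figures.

9.54e-7 eV/c

Convert to SI: λ = 130 cm = 1.3 m.
Since p = h/λ for a photon, p = 5.097e-34 kg·m/s.
Converting to eV/c: p = 9.537e-7 eV/c ≈ 9.54e-7 eV/c.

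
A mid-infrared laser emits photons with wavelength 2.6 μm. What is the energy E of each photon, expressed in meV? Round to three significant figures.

477 meV

Take h = 6.62607015e-34 J·s, c = 2.99792458e8 m/s, 1 eV = 1.602176634e-19 J.
First convert: λ = 2.6 μm = 2.6e-6 m.
The photon relation is E = hc/λ, giving E = 7.640e-20 J.
Converting to meV: E = 476.9 meV ≈ 477 meV.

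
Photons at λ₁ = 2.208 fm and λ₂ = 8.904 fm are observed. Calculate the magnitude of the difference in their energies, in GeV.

0.422 GeV

Using E = hc/λ: E₁ = 8.9966·10^-11 J, E₂ = 2.2310·10^-11 J.
|ΔE| = |8.9966·10^-11 − 2.2310·10^-11| = 6.77·10^-11 J = 0.422 GeV.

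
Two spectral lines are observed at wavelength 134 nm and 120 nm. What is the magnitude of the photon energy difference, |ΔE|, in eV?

1.08 eV

Using E = hc/λ: E₁ = 1.482 × 10^-18 J, E₂ = 1.655 × 10^-18 J.
|ΔE| = |1.482 × 10^-18 − 1.655 × 10^-18| = 1.73 × 10^-19 J = 1.08 eV.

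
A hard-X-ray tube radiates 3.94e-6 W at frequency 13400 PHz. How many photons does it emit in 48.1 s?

2.13e10 photons

Total energy: E_total = P·t = 3.94e-6 × 48.1 = 1.895e-4 J.
Per-photon energy: E = 8.879e-15 J.
N = E_total / E_photon = 2.13e10.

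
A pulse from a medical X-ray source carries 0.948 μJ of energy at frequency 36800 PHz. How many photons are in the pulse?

3.89 × 10^7 photons

Per-photon energy: E = 2.438 × 10^-14 J (from frequency = 36800 PHz).
N = E_total / E_photon = 9.48 × 10^-7 J / 2.438 × 10^-14 J = 3.89 × 10^7.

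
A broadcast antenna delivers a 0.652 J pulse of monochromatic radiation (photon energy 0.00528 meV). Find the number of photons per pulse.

7.71e23 photons

Per-photon energy: E = 8.459e-25 J (from energy = 0.00528 meV).
N = E_total / E_photon = 0.652 J / 8.459e-25 J = 7.71e23.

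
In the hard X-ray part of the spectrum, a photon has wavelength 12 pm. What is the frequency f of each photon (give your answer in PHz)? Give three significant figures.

2.50 × 10^4 PHz

In SI units: λ = 12 pm = 1.2 × 10^-11 m.
Apply f = c/λ: f = 2.498 × 10^19 Hz.
Converting to PHz: f = 24980 PHz ≈ 2.50 × 10^4 PHz.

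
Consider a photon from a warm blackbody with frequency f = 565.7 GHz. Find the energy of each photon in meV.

Convert to SI: f = 565.7 GHz = 5.657 × 10^11 Hz.
For a photon E = hf, so E = 3.748 × 10^-22 J.
Converting to meV: E = 2.340 meV ≈ 2.34 meV.

2.34 meV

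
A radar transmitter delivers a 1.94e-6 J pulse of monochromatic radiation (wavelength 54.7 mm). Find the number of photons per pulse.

Per-photon energy: E = 3.632e-24 J (from wavelength = 54.7 mm).
N = E_total / E_photon = 1.94e-6 J / 3.632e-24 J = 5.34e17.

5.34e17 photons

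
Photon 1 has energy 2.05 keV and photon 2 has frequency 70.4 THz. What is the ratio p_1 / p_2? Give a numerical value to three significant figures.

p_1 = 1.096 × 10^-24 kg·m/s (from energy = 2.05 keV, via p = E/c).
p_2 = 1.556 × 10^-28 kg·m/s (from frequency = 70.4 THz, via p = hf/c).
Ratio = 1.096 × 10^-24 / 1.556 × 10^-28 = 7040.

7040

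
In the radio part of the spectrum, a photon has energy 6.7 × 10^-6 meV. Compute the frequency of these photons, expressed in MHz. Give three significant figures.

Use h = 6.62607015 × 10^-34 J·s, 1 eV = 1.602176634 × 10^-19 J.
In SI units: E = 6.7 × 10^-6 meV = 1.0735 × 10^-27 J.
Apply f = E/h: f = 1.620 × 10^6 Hz.
Converting to MHz: f = 1.620 MHz ≈ 1.62 MHz.

1.62 MHz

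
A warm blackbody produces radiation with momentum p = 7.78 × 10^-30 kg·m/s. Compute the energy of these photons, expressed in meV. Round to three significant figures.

(c = 2.99792458 × 10^8 m/s, 1 eV = 1.602176634 × 10^-19 J.)
Since E = pc for a photon, E = 2.332 × 10^-21 J.
Converting to meV: E = 14.56 meV ≈ 14.6 meV.

14.6 meV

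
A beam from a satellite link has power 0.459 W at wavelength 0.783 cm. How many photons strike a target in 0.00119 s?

Total energy: E_total = P·t = 0.459 × 0.00119 = 5.462 × 10^-4 J.
Per-photon energy: E = 2.537 × 10^-23 J.
N = E_total / E_photon = 2.15 × 10^19.

2.15 × 10^19 photons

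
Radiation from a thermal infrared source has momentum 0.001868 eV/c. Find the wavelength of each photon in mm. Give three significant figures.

0.664 mm

Take h = 6.62607015e-34 J·s, c = 2.99792458e8 m/s, 1 eV = 1.602176634e-19 J.
In SI units: p = 0.001868 eV/c = 9.9831e-31 kg·m/s.
The photon relation is λ = h/p, giving λ = 6.637e-4 m.
Converting to mm: λ = 0.6637 mm ≈ 0.664 mm.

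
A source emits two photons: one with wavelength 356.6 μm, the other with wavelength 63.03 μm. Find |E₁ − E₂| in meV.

Using E = hc/λ: E₁ = 5.5705e-22 J, E₂ = 3.1516e-21 J.
|ΔE| = |5.5705e-22 − 3.1516e-21| = 2.59e-21 J = 16.2 meV.

16.2 meV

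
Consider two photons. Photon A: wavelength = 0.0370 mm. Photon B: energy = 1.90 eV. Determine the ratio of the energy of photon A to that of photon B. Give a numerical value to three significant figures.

E_A = 5.369·10^-21 J (from wavelength = 0.0370 mm, via E = hc/λ).
E_B = 3.044·10^-19 J (from energy = 1.90 eV, via E given directly).
Ratio = 5.369·10^-21 / 3.044·10^-19 = 0.0176.

0.0176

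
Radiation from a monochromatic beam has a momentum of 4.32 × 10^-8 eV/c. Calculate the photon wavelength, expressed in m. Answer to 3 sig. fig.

28.7 m

(h = 6.62607015 × 10^-34 J·s, c = 2.99792458 × 10^8 m/s, 1 eV = 1.602176634 × 10^-19 J.)
Convert to SI: p = 4.32 × 10^-8 eV/c = 2.3087 × 10^-35 kg·m/s.
Since λ = h/p for a photon, λ = 28.70 m.
So λ ≈ 28.7 m.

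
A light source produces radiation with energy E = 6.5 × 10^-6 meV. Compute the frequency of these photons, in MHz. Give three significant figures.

1.57 MHz

Convert to SI: E = 6.5 × 10^-6 meV = 1.0414 × 10^-27 J.
Since f = E/h for a photon, f = 1.572 × 10^6 Hz.
Converting to MHz: f = 1.572 MHz ≈ 1.57 MHz.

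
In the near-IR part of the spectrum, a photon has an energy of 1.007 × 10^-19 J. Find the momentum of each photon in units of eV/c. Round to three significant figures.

(c = 2.99792458 × 10^8 m/s, 1 eV = 1.602176634 × 10^-19 J.)
For a photon p = E/c, so p = 3.359 × 10^-28 kg·m/s.
Converting to eV/c: p = 0.6285 eV/c ≈ 0.629 eV/c.

0.629 eV/c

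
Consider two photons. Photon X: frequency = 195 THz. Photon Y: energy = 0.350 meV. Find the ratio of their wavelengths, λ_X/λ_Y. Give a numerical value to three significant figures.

λ_X = 1.537e-6 m (from frequency = 195 THz, via λ = c/f).
λ_Y = 0.003542 m (from energy = 0.350 meV, via λ = hc/E).
Ratio = 1.537e-6 / 0.003542 = 4.34e-4.

4.34e-4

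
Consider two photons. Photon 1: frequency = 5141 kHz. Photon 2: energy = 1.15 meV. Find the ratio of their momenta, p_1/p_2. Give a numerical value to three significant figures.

1.85e-5

p_1 = 1.136e-35 kg·m/s (from frequency = 5141 kHz, via p = hf/c).
p_2 = 6.146e-31 kg·m/s (from energy = 1.15 meV, via p = E/c).
Ratio = 1.136e-35 / 6.146e-31 = 1.85e-5.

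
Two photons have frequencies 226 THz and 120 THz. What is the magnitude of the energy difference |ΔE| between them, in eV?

0.438 eV

Using E = hf: E₁ = 1.497e-19 J, E₂ = 7.951e-20 J.
|ΔE| = |1.497e-19 − 7.951e-20| = 7.02e-20 J = 0.438 eV.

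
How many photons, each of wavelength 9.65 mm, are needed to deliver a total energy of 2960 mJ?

1.44 × 10^23 photons

Per-photon energy: E = 2.058 × 10^-23 J (from wavelength = 9.65 mm).
N = E_total / E_photon = 2.96 J / 2.058 × 10^-23 J = 1.44 × 10^23.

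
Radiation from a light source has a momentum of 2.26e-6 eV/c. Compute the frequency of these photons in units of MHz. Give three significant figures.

546 MHz

First convert: p = 2.26e-6 eV/c = 1.2078e-33 kg·m/s.
Since f = pc/h for a photon, f = 5.465e8 Hz.
Converting to MHz: f = 546.5 MHz ≈ 546 MHz.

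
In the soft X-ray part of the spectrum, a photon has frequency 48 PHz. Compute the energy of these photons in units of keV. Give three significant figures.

First convert: f = 48 PHz = 4.8 × 10^16 Hz.
The photon relation is E = hf, giving E = 3.181 × 10^-17 J.
Converting to keV: E = 0.1985 keV ≈ 0.199 keV.

0.199 keV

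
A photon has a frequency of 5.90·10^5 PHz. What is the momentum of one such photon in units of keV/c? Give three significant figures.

2440 keV/c

In SI units: f = 5.90·10^5 PHz = 5.90·10^20 Hz.
For a photon p = hf/c, so p = 1.304·10^-21 kg·m/s.
Converting to keV/c: p = 2440 keV/c ≈ 2440 keV/c.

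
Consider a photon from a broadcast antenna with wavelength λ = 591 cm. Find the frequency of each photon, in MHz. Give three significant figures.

First convert: λ = 591 cm = 5.91 m.
Since f = c/λ for a photon, f = 5.073 × 10^7 Hz.
Converting to MHz: f = 50.73 MHz ≈ 50.7 MHz.

50.7 MHz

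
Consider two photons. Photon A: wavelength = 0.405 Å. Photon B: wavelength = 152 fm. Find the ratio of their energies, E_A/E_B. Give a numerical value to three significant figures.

3.75 × 10^-3

E_A = 4.905 × 10^-15 J (from wavelength = 0.405 Å, via E = hc/λ).
E_B = 1.307 × 10^-12 J (from wavelength = 152 fm, via E = hc/λ).
Ratio = 4.905 × 10^-15 / 1.307 × 10^-12 = 3.75 × 10^-3.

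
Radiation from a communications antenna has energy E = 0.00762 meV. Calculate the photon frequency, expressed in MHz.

1840 MHz

Use h = 6.62607015·10^-34 J·s, 1 eV = 1.602176634·10^-19 J.
First convert: E = 0.00762 meV = 1.2209·10^-24 J.
Since f = E/h for a photon, f = 1.843·10^9 Hz.
Converting to MHz: f = 1843 MHz ≈ 1840 MHz.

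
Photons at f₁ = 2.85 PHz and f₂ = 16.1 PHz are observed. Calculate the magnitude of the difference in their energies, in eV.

Using E = hf: E₁ = 1.888e-18 J, E₂ = 1.067e-17 J.
|ΔE| = |1.888e-18 − 1.067e-17| = 8.78e-18 J = 54.8 eV.

54.8 eV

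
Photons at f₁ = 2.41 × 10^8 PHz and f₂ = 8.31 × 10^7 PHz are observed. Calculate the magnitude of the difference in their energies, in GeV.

Using E = hf: E₁ = 1.597 × 10^-10 J, E₂ = 5.506 × 10^-11 J.
|ΔE| = |1.597 × 10^-10 − 5.506 × 10^-11| = 1.05 × 10^-10 J = 0.653 GeV.

0.653 GeV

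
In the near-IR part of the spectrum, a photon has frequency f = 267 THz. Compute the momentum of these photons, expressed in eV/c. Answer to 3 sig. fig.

Use h = 6.62607015e-34 J·s, c = 2.99792458e8 m/s, 1 eV = 1.602176634e-19 J.
In SI units: f = 267 THz = 2.67e14 Hz.
Since p = hf/c for a photon, p = 5.901e-28 kg·m/s.
Converting to eV/c: p = 1.104 eV/c ≈ 1.10 eV/c.

1.10 eV/c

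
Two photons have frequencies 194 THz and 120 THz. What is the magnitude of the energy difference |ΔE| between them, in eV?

0.306 eV

Using E = hf: E₁ = 1.285 × 10^-19 J, E₂ = 7.951 × 10^-20 J.
|ΔE| = |1.285 × 10^-19 − 7.951 × 10^-20| = 4.90 × 10^-20 J = 0.306 eV.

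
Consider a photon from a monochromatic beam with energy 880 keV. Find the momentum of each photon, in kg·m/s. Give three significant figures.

Take c = 2.99792458 × 10^8 m/s, 1 eV = 1.602176634 × 10^-19 J.
Convert to SI: E = 880 keV = 1.4099 × 10^-13 J.
Since p = E/c for a photon, p = 4.703 × 10^-22 kg·m/s.
So p ≈ 4.70 × 10^-22 kg·m/s.

4.70 × 10^-22 kg·m/s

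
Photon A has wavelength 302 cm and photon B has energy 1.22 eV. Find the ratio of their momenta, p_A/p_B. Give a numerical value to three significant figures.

3.37 × 10^-7

p_A = 2.194 × 10^-34 kg·m/s (from wavelength = 302 cm, via p = h/λ).
p_B = 6.520 × 10^-28 kg·m/s (from energy = 1.22 eV, via p = E/c).
Ratio = 2.194 × 10^-34 / 6.520 × 10^-28 = 3.37 × 10^-7.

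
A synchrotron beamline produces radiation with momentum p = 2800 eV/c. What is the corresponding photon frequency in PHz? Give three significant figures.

677 PHz

First convert: p = 2800 eV/c = 1.4964 × 10^-24 kg·m/s.
For a photon f = pc/h, so f = 6.770 × 10^17 Hz.
Converting to PHz: f = 677.0 PHz ≈ 677 PHz.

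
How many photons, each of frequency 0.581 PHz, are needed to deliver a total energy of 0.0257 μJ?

6.68e10 photons

Per-photon energy: E = 3.850e-19 J (from frequency = 0.581 PHz).
N = E_total / E_photon = 2.57e-8 J / 3.850e-19 J = 6.68e10.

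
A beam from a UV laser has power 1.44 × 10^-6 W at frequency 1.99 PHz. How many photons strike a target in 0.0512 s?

5.59 × 10^10 photons

Total energy: E_total = P·t = 1.44 × 10^-6 × 0.0512 = 7.373 × 10^-8 J.
Per-photon energy: E = 1.319 × 10^-18 J.
N = E_total / E_photon = 5.59 × 10^10.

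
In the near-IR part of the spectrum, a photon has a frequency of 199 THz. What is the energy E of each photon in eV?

(h = 6.62607015e-34 J·s, 1 eV = 1.602176634e-19 J.)
First convert: f = 199 THz = 1.99e14 Hz.
Apply E = hf: E = 1.319e-19 J.
Converting to eV: E = 0.8230 eV ≈ 0.823 eV.

0.823 eV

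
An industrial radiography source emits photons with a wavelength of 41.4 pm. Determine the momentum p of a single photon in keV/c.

29.9 keV/c

(h = 6.62607015 × 10^-34 J·s, c = 2.99792458 × 10^8 m/s, 1 eV = 1.602176634 × 10^-19 J.)
In SI units: λ = 41.4 pm = 4.14 × 10^-11 m.
For a photon p = h/λ, so p = 1.601 × 10^-23 kg·m/s.
Converting to keV/c: p = 29.95 keV/c ≈ 29.9 keV/c.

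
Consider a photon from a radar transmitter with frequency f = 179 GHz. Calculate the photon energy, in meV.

0.740 meV

Take h = 6.62607015·10^-34 J·s, 1 eV = 1.602176634·10^-19 J.
First convert: f = 179 GHz = 1.79·10^11 Hz.
For a photon E = hf, so E = 1.186·10^-22 J.
Converting to meV: E = 0.7403 meV ≈ 0.740 meV.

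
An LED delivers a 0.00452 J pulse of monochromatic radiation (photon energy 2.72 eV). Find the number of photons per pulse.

Per-photon energy: E = 4.358e-19 J (from energy = 2.72 eV).
N = E_total / E_photon = 0.00452 J / 4.358e-19 J = 1.04e16.

1.04e16 photons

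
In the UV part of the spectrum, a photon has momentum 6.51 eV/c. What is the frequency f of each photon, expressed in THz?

1570 THz

In SI units: p = 6.51 eV/c = 3.4791 × 10^-27 kg·m/s.
Since f = pc/h for a photon, f = 1.574 × 10^15 Hz.
Converting to THz: f = 1574 THz ≈ 1570 THz.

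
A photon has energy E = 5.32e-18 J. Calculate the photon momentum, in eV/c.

(c = 2.99792458e8 m/s, 1 eV = 1.602176634e-19 J.)
Apply p = E/c: p = 1.775e-26 kg·m/s.
Converting to eV/c: p = 33.20 eV/c ≈ 33.2 eV/c.

33.2 eV/c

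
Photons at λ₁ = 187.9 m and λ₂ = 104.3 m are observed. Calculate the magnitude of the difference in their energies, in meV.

5.29 × 10^-6 meV

Using E = hc/λ: E₁ = 1.0572 × 10^-27 J, E₂ = 1.9046 × 10^-27 J.
|ΔE| = |1.0572 × 10^-27 − 1.9046 × 10^-27| = 8.47 × 10^-28 J = 5.29 × 10^-6 meV.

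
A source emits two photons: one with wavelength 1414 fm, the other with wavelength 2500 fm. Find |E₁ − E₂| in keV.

381 keV

Using E = hc/λ: E₁ = 1.4048e-13 J, E₂ = 7.9458e-14 J.
|ΔE| = |1.4048e-13 − 7.9458e-14| = 6.10e-14 J = 381 keV.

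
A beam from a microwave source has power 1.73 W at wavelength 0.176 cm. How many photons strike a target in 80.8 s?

1.24e24 photons

Total energy: E_total = P·t = 1.73 × 80.8 = 139.8 J.
Per-photon energy: E = 1.129e-22 J.
N = E_total / E_photon = 1.24e24.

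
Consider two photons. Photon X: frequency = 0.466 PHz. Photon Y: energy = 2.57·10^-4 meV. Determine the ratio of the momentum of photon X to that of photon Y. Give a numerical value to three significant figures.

p_X = 1.030·10^-27 kg·m/s (from frequency = 0.466 PHz, via p = hf/c).
p_Y = 1.373·10^-34 kg·m/s (from energy = 2.57·10^-4 meV, via p = E/c).
Ratio = 1.030·10^-27 / 1.373·10^-34 = 7.50·10^6.

7.50·10^6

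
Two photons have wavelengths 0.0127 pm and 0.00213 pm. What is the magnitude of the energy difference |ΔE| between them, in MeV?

484 MeV

Using E = hc/λ: E₁ = 1.564 × 10^-11 J, E₂ = 9.326 × 10^-11 J.
|ΔE| = |1.564 × 10^-11 − 9.326 × 10^-11| = 7.76 × 10^-11 J = 484 MeV.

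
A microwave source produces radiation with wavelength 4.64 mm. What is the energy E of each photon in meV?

0.267 meV

Take h = 6.62607015e-34 J·s, c = 2.99792458e8 m/s, 1 eV = 1.602176634e-19 J.
Convert to SI: λ = 4.64 mm = 0.00464 m.
Since E = hc/λ for a photon, E = 4.281e-23 J.
Converting to meV: E = 0.2672 meV ≈ 0.267 meV.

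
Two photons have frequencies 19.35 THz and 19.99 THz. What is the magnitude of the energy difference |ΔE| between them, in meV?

2.65 meV

Using E = hf: E₁ = 1.2821e-20 J, E₂ = 1.3246e-20 J.
|ΔE| = |1.2821e-20 − 1.3246e-20| = 4.24e-22 J = 2.65 meV.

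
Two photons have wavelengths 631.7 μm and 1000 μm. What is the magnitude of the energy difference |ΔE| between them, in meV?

Using E = hc/λ: E₁ = 3.1446e-22 J, E₂ = 1.9864e-22 J.
|ΔE| = |3.1446e-22 − 1.9864e-22| = 1.16e-22 J = 0.723 meV.

0.723 meV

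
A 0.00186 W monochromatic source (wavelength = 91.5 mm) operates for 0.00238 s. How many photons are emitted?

Total energy: E_total = P·t = 0.00186 × 0.00238 = 4.427 × 10^-6 J.
Per-photon energy: E = 2.171 × 10^-24 J.
N = E_total / E_photon = 2.04 × 10^18.

2.04 × 10^18 photons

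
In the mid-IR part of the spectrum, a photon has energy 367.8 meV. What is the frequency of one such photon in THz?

88.9 THz

(h = 6.62607015 × 10^-34 J·s, 1 eV = 1.602176634 × 10^-19 J.)
First convert: E = 367.8 meV = 5.8928 × 10^-20 J.
Since f = E/h for a photon, f = 8.893 × 10^13 Hz.
Converting to THz: f = 88.93 THz ≈ 88.9 THz.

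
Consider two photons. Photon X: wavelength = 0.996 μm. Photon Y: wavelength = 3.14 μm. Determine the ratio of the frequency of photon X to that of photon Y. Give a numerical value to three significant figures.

3.15

f_X = 3.010 × 10^14 Hz (from wavelength = 0.996 μm, via f = c/λ).
f_Y = 9.548 × 10^13 Hz (from wavelength = 3.14 μm, via f = c/λ).
Ratio = 3.010 × 10^14 / 9.548 × 10^13 = 3.15.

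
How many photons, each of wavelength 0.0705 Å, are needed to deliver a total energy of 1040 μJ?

3.69e10 photons

Per-photon energy: E = 2.818e-14 J (from wavelength = 0.0705 Å).
N = E_total / E_photon = 0.00104 J / 2.818e-14 J = 3.69e10.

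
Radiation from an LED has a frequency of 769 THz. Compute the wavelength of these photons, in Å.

Use c = 2.99792458e8 m/s.
In SI units: f = 769 THz = 7.69e14 Hz.
Apply λ = c/f: λ = 3.898e-7 m.
Converting to Å: λ = 3898 Å ≈ 3900 Å.

3900 Å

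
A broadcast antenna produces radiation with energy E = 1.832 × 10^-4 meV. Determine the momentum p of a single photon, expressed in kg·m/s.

(c = 2.99792458 × 10^8 m/s, 1 eV = 1.602176634 × 10^-19 J.)
First convert: E = 1.832 × 10^-4 meV = 2.9352 × 10^-26 J.
Since p = E/c for a photon, p = 9.791 × 10^-35 kg·m/s.
So p ≈ 9.79 × 10^-35 kg·m/s.

9.79 × 10^-35 kg·m/s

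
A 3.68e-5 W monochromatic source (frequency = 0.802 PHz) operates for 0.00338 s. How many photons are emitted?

Total energy: E_total = P·t = 3.68e-5 × 0.00338 = 1.244e-7 J.
Per-photon energy: E = 5.314e-19 J.
N = E_total / E_photon = 2.34e11.

2.34e11 photons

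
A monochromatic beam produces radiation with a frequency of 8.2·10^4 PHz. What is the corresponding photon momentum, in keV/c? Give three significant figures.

339 keV/c

Take h = 6.62607015·10^-34 J·s, c = 2.99792458·10^8 m/s, 1 eV = 1.602176634·10^-19 J.
In SI units: f = 8.2·10^4 PHz = 8.2·10^19 Hz.
For a photon p = hf/c, so p = 1.812·10^-22 kg·m/s.
Converting to keV/c: p = 339.1 keV/c ≈ 339 keV/c.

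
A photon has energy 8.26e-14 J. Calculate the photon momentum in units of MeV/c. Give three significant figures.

Take c = 2.99792458e8 m/s, 1 eV = 1.602176634e-19 J.
The photon relation is p = E/c, giving p = 2.755e-22 kg·m/s.
Converting to MeV/c: p = 0.5155 MeV/c ≈ 0.516 MeV/c.

0.516 MeV/c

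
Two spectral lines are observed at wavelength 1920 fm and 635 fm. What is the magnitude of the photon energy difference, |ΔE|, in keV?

Using E = hc/λ: E₁ = 1.035e-13 J, E₂ = 3.128e-13 J.
|ΔE| = |1.035e-13 − 3.128e-13| = 2.09e-13 J = 1310 keV.

1310 keV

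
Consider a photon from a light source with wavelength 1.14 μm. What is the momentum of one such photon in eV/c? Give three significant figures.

Use h = 6.62607015 × 10^-34 J·s, c = 2.99792458 × 10^8 m/s, 1 eV = 1.602176634 × 10^-19 J.
In SI units: λ = 1.14 μm = 1.14 × 10^-6 m.
Apply p = h/λ: p = 5.812 × 10^-28 kg·m/s.
Converting to eV/c: p = 1.088 eV/c ≈ 1.09 eV/c.

1.09 eV/c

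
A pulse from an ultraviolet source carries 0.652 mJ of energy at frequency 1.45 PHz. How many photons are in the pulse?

Per-photon energy: E = 9.608 × 10^-19 J (from frequency = 1.45 PHz).
N = E_total / E_photon = 6.52 × 10^-4 J / 9.608 × 10^-19 J = 6.79 × 10^14.

6.79 × 10^14 photons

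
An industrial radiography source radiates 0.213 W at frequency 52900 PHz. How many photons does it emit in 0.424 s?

2.58e12 photons

Total energy: E_total = P·t = 0.213 × 0.424 = 0.09031 J.
Per-photon energy: E = 3.505e-14 J.
N = E_total / E_photon = 2.58e12.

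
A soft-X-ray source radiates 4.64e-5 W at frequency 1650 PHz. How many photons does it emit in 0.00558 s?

2.37e8 photons

Total energy: E_total = P·t = 4.64e-5 × 0.00558 = 2.589e-7 J.
Per-photon energy: E = 1.093e-15 J.
N = E_total / E_photon = 2.37e8.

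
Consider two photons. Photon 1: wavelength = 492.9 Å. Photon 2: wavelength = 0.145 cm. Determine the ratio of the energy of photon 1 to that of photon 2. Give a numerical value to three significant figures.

E_1 = 4.030·10^-18 J (from wavelength = 492.9 Å, via E = hc/λ).
E_2 = 1.370·10^-22 J (from wavelength = 0.145 cm, via E = hc/λ).
Ratio = 4.030·10^-18 / 1.370·10^-22 = 2.94·10^4.

2.94·10^4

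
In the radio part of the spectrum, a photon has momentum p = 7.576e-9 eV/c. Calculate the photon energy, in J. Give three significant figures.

Take c = 2.99792458e8 m/s, 1 eV = 1.602176634e-19 J.
In SI units: p = 7.576e-9 eV/c = 4.0488e-36 kg·m/s.
Since E = pc for a photon, E = 1.214e-27 J.
So E ≈ 1.21e-27 J.

1.21e-27 J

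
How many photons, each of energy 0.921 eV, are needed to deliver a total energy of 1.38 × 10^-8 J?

9.35 × 10^10 photons

Per-photon energy: E = 1.476 × 10^-19 J (from energy = 0.921 eV).
N = E_total / E_photon = 1.38 × 10^-8 J / 1.476 × 10^-19 J = 9.35 × 10^10.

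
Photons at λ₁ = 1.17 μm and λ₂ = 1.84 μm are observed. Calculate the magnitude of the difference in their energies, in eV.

Using E = hc/λ: E₁ = 1.698·10^-19 J, E₂ = 1.080·10^-19 J.
|ΔE| = |1.698·10^-19 − 1.080·10^-19| = 6.18·10^-20 J = 0.386 eV.

0.386 eV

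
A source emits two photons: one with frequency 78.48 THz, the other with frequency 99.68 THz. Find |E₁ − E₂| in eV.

0.0877 eV

Using E = hf: E₁ = 5.2001·10^-20 J, E₂ = 6.6049·10^-20 J.
|ΔE| = |5.2001·10^-20 − 6.6049·10^-20| = 1.40·10^-20 J = 0.0877 eV.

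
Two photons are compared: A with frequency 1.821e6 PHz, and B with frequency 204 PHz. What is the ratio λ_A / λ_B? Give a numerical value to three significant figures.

1.12e-4

λ_A = 1.646e-13 m (from frequency = 1.821e6 PHz, via λ = c/f).
λ_B = 1.470e-9 m (from frequency = 204 PHz, via λ = c/f).
Ratio = 1.646e-13 / 1.470e-9 = 1.12e-4.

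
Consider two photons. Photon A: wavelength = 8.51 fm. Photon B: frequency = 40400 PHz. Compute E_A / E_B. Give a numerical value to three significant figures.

872

E_A = 2.334e-11 J (from wavelength = 8.51 fm, via E = hc/λ).
E_B = 2.677e-14 J (from frequency = 40400 PHz, via E = hf).
Ratio = 2.334e-11 / 2.677e-14 = 872.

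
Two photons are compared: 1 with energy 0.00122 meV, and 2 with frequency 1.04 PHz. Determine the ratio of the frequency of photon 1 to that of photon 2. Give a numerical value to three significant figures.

2.84e-7

f_1 = 2.950e8 Hz (from energy = 0.00122 meV, via f = E/h).
f_2 = 1.040e15 Hz (from frequency = 1.04 PHz, via f given directly).
Ratio = 2.950e8 / 1.040e15 = 2.84e-7.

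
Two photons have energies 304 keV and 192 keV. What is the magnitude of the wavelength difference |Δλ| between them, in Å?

Using λ = hc/E: λ₁ = 4.078e-12 m, λ₂ = 6.458e-12 m.
|Δλ| = |4.078e-12 − 6.458e-12| = 2.38e-12 m = 0.0238 Å.

0.0238 Å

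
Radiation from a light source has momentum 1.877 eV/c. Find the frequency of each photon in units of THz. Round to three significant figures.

Convert to SI: p = 1.877 eV/c = 1.0031 × 10^-27 kg·m/s.
Since f = pc/h for a photon, f = 4.539 × 10^14 Hz.
Converting to THz: f = 453.9 THz ≈ 454 THz.

454 THz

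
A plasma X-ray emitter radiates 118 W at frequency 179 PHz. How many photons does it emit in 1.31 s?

Total energy: E_total = P·t = 118 × 1.31 = 154.6 J.
Per-photon energy: E = 1.186 × 10^-16 J.
N = E_total / E_photon = 1.30 × 10^18.

1.30 × 10^18 photons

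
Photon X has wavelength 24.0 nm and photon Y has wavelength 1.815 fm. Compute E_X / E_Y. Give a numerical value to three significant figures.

7.56 × 10^-8

E_X = 8.277 × 10^-18 J (from wavelength = 24.0 nm, via E = hc/λ).
E_Y = 1.094 × 10^-10 J (from wavelength = 1.815 fm, via E = hc/λ).
Ratio = 8.277 × 10^-18 / 1.094 × 10^-10 = 7.56 × 10^-8.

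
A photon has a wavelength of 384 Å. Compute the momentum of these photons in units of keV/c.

(h = 6.62607015 × 10^-34 J·s, c = 2.99792458 × 10^8 m/s, 1 eV = 1.602176634 × 10^-19 J.)
Convert to SI: λ = 384 Å = 3.84 × 10^-8 m.
The photon relation is p = h/λ, giving p = 1.726 × 10^-26 kg·m/s.
Converting to keV/c: p = 0.03229 keV/c ≈ 0.0323 keV/c.

0.0323 keV/c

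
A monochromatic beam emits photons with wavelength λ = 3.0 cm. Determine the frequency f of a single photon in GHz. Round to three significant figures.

9.99 GHz

In SI units: λ = 3.0 cm = 0.030 m.
For a photon f = c/λ, so f = 9.993e9 Hz.
Converting to GHz: f = 9.993 GHz ≈ 9.99 GHz.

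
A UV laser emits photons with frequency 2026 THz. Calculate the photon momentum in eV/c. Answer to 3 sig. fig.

8.38 eV/c

Use h = 6.62607015e-34 J·s, c = 2.99792458e8 m/s, 1 eV = 1.602176634e-19 J.
In SI units: f = 2026 THz = 2.026e15 Hz.
Apply p = hf/c: p = 4.478e-27 kg·m/s.
Converting to eV/c: p = 8.379 eV/c ≈ 8.38 eV/c.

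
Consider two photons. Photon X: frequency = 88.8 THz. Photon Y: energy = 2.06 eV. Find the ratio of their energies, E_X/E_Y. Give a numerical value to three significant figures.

E_X = 5.884 × 10^-20 J (from frequency = 88.8 THz, via E = hf).
E_Y = 3.300 × 10^-19 J (from energy = 2.06 eV, via E given directly).
Ratio = 5.884 × 10^-20 / 3.300 × 10^-19 = 0.178.

0.178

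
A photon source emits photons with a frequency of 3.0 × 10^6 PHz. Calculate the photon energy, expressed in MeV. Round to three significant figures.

12.4 MeV

Convert to SI: f = 3.0 × 10^6 PHz = 3.0 × 10^21 Hz.
The photon relation is E = hf, giving E = 1.988 × 10^-12 J.
Converting to MeV: E = 12.41 MeV ≈ 12.4 MeV.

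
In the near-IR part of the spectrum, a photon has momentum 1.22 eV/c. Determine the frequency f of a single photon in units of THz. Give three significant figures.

295 THz

Use h = 6.62607015 × 10^-34 J·s, c = 2.99792458 × 10^8 m/s, 1 eV = 1.602176634 × 10^-19 J.
First convert: p = 1.22 eV/c = 6.5200 × 10^-28 kg·m/s.
Apply f = pc/h: f = 2.950 × 10^14 Hz.
Converting to THz: f = 295.0 THz ≈ 295 THz.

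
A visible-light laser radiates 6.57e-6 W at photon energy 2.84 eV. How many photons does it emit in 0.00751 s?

Total energy: E_total = P·t = 6.57e-6 × 0.00751 = 4.934e-8 J.
Per-photon energy: E = 4.550e-19 J.
N = E_total / E_photon = 1.08e11.

1.08e11 photons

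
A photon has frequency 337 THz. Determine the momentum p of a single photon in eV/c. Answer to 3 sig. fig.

1.39 eV/c

Take h = 6.62607015e-34 J·s, c = 2.99792458e8 m/s, 1 eV = 1.602176634e-19 J.
Convert to SI: f = 337 THz = 3.37e14 Hz.
Apply p = hf/c: p = 7.448e-28 kg·m/s.
Converting to eV/c: p = 1.394 eV/c ≈ 1.39 eV/c.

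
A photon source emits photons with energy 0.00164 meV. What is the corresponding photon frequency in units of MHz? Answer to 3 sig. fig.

397 MHz

Use h = 6.62607015e-34 J·s, 1 eV = 1.602176634e-19 J.
Convert to SI: E = 0.00164 meV = 2.6276e-25 J.
Apply f = E/h: f = 3.966e8 Hz.
Converting to MHz: f = 396.6 MHz ≈ 397 MHz.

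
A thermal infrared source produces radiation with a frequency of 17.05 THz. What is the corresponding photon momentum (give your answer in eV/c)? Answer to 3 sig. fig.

In SI units: f = 17.05 THz = 1.705e13 Hz.
For a photon p = hf/c, so p = 3.768e-29 kg·m/s.
Converting to eV/c: p = 0.07051 eV/c ≈ 0.0705 eV/c.

0.0705 eV/c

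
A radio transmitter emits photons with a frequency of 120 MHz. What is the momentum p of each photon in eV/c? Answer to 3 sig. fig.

Take h = 6.62607015·10^-34 J·s, c = 2.99792458·10^8 m/s, 1 eV = 1.602176634·10^-19 J.
First convert: f = 120 MHz = 1.2·10^8 Hz.
Apply p = hf/c: p = 2.652·10^-34 kg·m/s.
Converting to eV/c: p = 4.963·10^-7 eV/c ≈ 4.96·10^-7 eV/c.

4.96·10^-7 eV/c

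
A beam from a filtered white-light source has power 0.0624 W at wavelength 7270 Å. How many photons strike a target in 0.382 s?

8.72e16 photons

Total energy: E_total = P·t = 0.0624 × 0.382 = 0.02384 J.
Per-photon energy: E = 2.732e-19 J.
N = E_total / E_photon = 8.72e16.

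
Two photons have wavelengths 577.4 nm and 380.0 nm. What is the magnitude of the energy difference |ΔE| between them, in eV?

1.12 eV

Using E = hc/λ: E₁ = 3.4403 × 10^-19 J, E₂ = 5.2275 × 10^-19 J.
|ΔE| = |3.4403 × 10^-19 − 5.2275 × 10^-19| = 1.79 × 10^-19 J = 1.12 eV.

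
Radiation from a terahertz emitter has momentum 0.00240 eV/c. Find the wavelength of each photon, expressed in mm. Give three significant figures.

In SI units: p = 0.00240 eV/c = 1.2826 × 10^-30 kg·m/s.
For a photon λ = h/p, so λ = 5.166 × 10^-4 m.
Converting to mm: λ = 0.5166 mm ≈ 0.517 mm.

0.517 mm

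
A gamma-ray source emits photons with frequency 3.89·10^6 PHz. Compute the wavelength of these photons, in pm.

0.0771 pm

(c = 2.99792458·10^8 m/s.)
Convert to SI: f = 3.89·10^6 PHz = 3.89·10^21 Hz.
Apply λ = c/f: λ = 7.707·10^-14 m.
Converting to pm: λ = 0.07707 pm ≈ 0.0771 pm.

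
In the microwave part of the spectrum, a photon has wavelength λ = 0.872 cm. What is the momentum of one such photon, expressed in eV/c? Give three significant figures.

Take h = 6.62607015e-34 J·s, c = 2.99792458e8 m/s, 1 eV = 1.602176634e-19 J.
First convert: λ = 0.872 cm = 0.00872 m.
Since p = h/λ for a photon, p = 7.599e-32 kg·m/s.
Converting to eV/c: p = 1.422e-4 eV/c ≈ 1.42e-4 eV/c.

1.42e-4 eV/c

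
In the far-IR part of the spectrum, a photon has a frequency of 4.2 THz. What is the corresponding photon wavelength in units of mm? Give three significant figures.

0.0714 mm

(c = 2.99792458 × 10^8 m/s.)
In SI units: f = 4.2 THz = 4.2 × 10^12 Hz.
For a photon λ = c/f, so λ = 7.138 × 10^-5 m.
Converting to mm: λ = 0.07138 mm ≈ 0.0714 mm.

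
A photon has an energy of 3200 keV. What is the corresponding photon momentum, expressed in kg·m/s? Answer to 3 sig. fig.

1.71e-21 kg·m/s

In SI units: E = 3200 keV = 5.1270e-13 J.
For a photon p = E/c, so p = 1.710e-21 kg·m/s.
So p ≈ 1.71e-21 kg·m/s.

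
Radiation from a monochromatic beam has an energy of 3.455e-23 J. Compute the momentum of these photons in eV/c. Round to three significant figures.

2.16e-4 eV/c

For a photon p = E/c, so p = 1.152e-31 kg·m/s.
Converting to eV/c: p = 2.156e-4 eV/c ≈ 2.16e-4 eV/c.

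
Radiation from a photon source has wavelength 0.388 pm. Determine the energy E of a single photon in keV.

In SI units: λ = 0.388 pm = 3.88e-13 m.
For a photon E = hc/λ, so E = 5.120e-13 J.
Converting to keV: E = 3195 keV ≈ 3200 keV.

3200 keV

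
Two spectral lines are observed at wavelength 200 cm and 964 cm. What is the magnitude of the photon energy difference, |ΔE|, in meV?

4.91 × 10^-4 meV

Using E = hc/λ: E₁ = 9.932 × 10^-26 J, E₂ = 2.061 × 10^-26 J.
|ΔE| = |9.932 × 10^-26 − 2.061 × 10^-26| = 7.87 × 10^-26 J = 4.91 × 10^-4 meV.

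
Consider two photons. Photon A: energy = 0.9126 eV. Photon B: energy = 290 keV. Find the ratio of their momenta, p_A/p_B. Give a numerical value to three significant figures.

3.15e-6

p_A = 4.877e-28 kg·m/s (from energy = 0.9126 eV, via p = E/c).
p_B = 1.550e-22 kg·m/s (from energy = 290 keV, via p = E/c).
Ratio = 4.877e-28 / 1.550e-22 = 3.15e-6.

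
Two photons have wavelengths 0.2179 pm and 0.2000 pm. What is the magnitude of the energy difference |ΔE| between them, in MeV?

Using E = hc/λ: E₁ = 9.1163e-13 J, E₂ = 9.9322e-13 J.
|ΔE| = |9.1163e-13 − 9.9322e-13| = 8.16e-14 J = 0.509 MeV.

0.509 MeV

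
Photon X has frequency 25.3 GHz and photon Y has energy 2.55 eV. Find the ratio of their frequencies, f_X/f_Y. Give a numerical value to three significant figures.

4.10·10^-5

f_X = 2.530·10^10 Hz (from frequency = 25.3 GHz, via f given directly).
f_Y = 6.166·10^14 Hz (from energy = 2.55 eV, via f = E/h).
Ratio = 2.530·10^10 / 6.166·10^14 = 4.10·10^-5.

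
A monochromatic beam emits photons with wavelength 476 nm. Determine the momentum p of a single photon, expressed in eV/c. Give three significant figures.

2.60 eV/c

Use h = 6.62607015 × 10^-34 J·s, c = 2.99792458 × 10^8 m/s, 1 eV = 1.602176634 × 10^-19 J.
First convert: λ = 476 nm = 4.76 × 10^-7 m.
Apply p = h/λ: p = 1.392 × 10^-27 kg·m/s.
Converting to eV/c: p = 2.605 eV/c ≈ 2.60 eV/c.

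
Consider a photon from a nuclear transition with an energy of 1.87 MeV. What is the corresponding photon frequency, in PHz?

(h = 6.62607015e-34 J·s, 1 eV = 1.602176634e-19 J.)
First convert: E = 1.87 MeV = 2.9961e-13 J.
The photon relation is f = E/h, giving f = 4.522e20 Hz.
Converting to PHz: f = 452200 PHz ≈ 4.52e5 PHz.

4.52e5 PHz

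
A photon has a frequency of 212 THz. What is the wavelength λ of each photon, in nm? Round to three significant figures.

Take c = 2.99792458e8 m/s.
Convert to SI: f = 212 THz = 2.12e14 Hz.
For a photon λ = c/f, so λ = 1.414e-6 m.
Converting to nm: λ = 1414 nm ≈ 1410 nm.

1410 nm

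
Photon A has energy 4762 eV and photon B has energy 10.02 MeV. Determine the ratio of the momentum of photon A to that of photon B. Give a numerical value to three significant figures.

p_A = 2.545·10^-24 kg·m/s (from energy = 4762 eV, via p = E/c).
p_B = 5.355·10^-21 kg·m/s (from energy = 10.02 MeV, via p = E/c).
Ratio = 2.545·10^-24 / 5.355·10^-21 = 4.75·10^-4.

4.75·10^-4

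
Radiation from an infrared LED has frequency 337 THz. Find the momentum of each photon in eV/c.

1.39 eV/c

Use h = 6.62607015 × 10^-34 J·s, c = 2.99792458 × 10^8 m/s, 1 eV = 1.602176634 × 10^-19 J.
First convert: f = 337 THz = 3.37 × 10^14 Hz.
For a photon p = hf/c, so p = 7.448 × 10^-28 kg·m/s.
Converting to eV/c: p = 1.394 eV/c ≈ 1.39 eV/c.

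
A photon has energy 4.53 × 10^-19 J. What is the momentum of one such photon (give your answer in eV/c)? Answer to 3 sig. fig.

Use c = 2.99792458 × 10^8 m/s, 1 eV = 1.602176634 × 10^-19 J.
The photon relation is p = E/c, giving p = 1.511 × 10^-27 kg·m/s.
Converting to eV/c: p = 2.827 eV/c ≈ 2.83 eV/c.

2.83 eV/c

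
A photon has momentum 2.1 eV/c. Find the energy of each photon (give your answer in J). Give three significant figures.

3.36 × 10^-19 J

(c = 2.99792458 × 10^8 m/s, 1 eV = 1.602176634 × 10^-19 J.)
In SI units: p = 2.1 eV/c = 1.1223 × 10^-27 kg·m/s.
Apply E = pc: E = 3.365 × 10^-19 J.
So E ≈ 3.36 × 10^-19 J.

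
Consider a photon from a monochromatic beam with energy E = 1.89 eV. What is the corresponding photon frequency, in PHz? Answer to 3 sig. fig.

0.457 PHz

Take h = 6.62607015e-34 J·s, 1 eV = 1.602176634e-19 J.
In SI units: E = 1.89 eV = 3.0281e-19 J.
Apply f = E/h: f = 4.570e14 Hz.
Converting to PHz: f = 0.4570 PHz ≈ 0.457 PHz.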